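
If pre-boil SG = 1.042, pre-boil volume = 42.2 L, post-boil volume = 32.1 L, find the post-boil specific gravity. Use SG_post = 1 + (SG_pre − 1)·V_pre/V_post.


pts_pre = (1.042 − 1)·1000 = 42.0000
pts_post = 42.0000·42.2/32.1 = 55.2150
SG_post = 1 + 55.2150/1000

1.0552


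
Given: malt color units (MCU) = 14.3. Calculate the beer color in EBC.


SRM = 1.4922·MCU^0.6859;  EBC = SRM·1.97
SRM = 1.4922·14.3^0.6859 = 9.2528
EBC = 9.2528·1.97

18.2280 EBC


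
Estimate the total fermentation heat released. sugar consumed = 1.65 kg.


Q = m_sugar · 590 kJ/kg
Q = 1.65 · 590

973.5000 kJ


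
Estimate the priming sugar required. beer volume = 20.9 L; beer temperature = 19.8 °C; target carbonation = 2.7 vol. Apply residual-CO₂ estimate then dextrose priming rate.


residual = 14.695·(0.01821 + 0.09011·e^(−0.04·T));  sugar = (target − residual)·4.0·V
residual = 14.695·(0.01821 + 0.09011·e^(−0.04·19.8)) = 0.8674
sugar = (2.7 − 0.8674)·4.0·20.9

153.2086 g


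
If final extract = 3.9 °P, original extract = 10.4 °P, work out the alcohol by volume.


SG = 259/(259 − P);  ABV = (OG − FG)·131.25
OG = 259/(259 − 10.4) = 1.0418
FG = 259/(259 − 3.9) = 1.0153
ABV = (1.0418 − 1.0153)·131.25

3.4842 % ABV


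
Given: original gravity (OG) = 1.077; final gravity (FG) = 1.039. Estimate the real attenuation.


AA = (OG−FG)/(OG−1)·100;  RA = AA·0.8192
AA = (1.077 − 1.039)/(1.077 − 1)·100 = 49.3506
RA = 49.3506·0.8192

40.4281 %


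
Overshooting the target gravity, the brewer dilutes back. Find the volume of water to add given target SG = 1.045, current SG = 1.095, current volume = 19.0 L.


V_water = V·((SG_curr − 1)/(SG_target − 1) − 1)
V_water = 19.0·((1.095 − 1)/(1.045 − 1) − 1)

21.1111 L


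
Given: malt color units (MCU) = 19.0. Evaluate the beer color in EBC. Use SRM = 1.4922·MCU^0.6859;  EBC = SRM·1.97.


SRM = 1.4922·19.0^0.6859 = 11.2441
EBC = 11.2441·1.97

22.1508 EBC


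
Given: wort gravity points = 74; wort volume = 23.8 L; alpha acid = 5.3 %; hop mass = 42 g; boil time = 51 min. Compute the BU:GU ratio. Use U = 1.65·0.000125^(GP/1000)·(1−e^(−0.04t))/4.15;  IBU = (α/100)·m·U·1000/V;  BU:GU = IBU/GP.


U = 1.65·0.000125^(74/1000)·(1−e^(−0.04·51))/4.15 = 0.1779
IBU = (5.3/100)·42·0.1779·1000/23.8 = 16.6364
BU:GU = 16.6364/74

0.2248


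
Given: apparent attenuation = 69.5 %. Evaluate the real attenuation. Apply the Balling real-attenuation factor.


RA = AA · 0.8192
RA = 69.5 · 0.8192

56.9344 %


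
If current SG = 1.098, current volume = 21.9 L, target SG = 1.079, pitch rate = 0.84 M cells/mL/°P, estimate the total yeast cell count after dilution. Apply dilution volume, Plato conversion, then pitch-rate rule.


V_w = V·((SG_c−1)/(SG_t−1)−1);  °P = 259 − 259/SG_t;  cells = rate·(V+V_w)·°P
V_w = 21.9·((1.098−1)/(1.079−1)−1) = 5.2671
V_final = 21.9 + 5.2671 = 27.1671
°P = 259 − 259/1.079 = 18.9629
cells = 0.84·27.1671·18.9629

432.7408 billion cells


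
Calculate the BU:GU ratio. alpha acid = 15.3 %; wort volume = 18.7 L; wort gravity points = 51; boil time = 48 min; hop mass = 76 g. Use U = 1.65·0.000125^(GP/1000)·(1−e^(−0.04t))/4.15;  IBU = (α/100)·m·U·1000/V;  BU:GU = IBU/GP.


U = 1.65·0.000125^(51/1000)·(1−e^(−0.04·48))/4.15 = 0.2145
IBU = (15.3/100)·76·0.2145·1000/18.7 = 133.4107
BU:GU = 133.4107/51

2.6159


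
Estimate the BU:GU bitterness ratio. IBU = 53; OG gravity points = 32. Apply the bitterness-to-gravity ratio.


BU:GU = IBU / OG_points
BU:GU = 53 / 32

1.6562


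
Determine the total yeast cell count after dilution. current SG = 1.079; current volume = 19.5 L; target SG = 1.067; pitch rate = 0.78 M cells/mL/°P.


V_w = V·((SG_c−1)/(SG_t−1)−1);  °P = 259 − 259/SG_t;  cells = rate·(V+V_w)·°P
V_w = 19.5·((1.079−1)/(1.067−1)−1) = 3.4925
V_final = 19.5 + 3.4925 = 22.9925
°P = 259 − 259/1.067 = 16.2634
cells = 0.78·22.9925·16.2634

291.6699 billion cells


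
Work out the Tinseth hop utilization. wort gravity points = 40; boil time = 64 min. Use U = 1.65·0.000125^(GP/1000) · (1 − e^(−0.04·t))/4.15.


bigness = 1.65·0.000125^(40/1000) = 1.1518
boil_factor = (1 − e^(−0.04·64))/4.15 = 0.2223
U = 1.1518 · 0.2223

0.2561


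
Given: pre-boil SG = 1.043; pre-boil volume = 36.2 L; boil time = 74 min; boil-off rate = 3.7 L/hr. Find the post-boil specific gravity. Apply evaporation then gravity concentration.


V_post = V_pre − rate·(t/60);  SG_post = 1 + (SG_pre−1)·V_pre/V_post
V_post = 36.2 − 3.7·(74/60) = 31.6367
SG_post = 1 + (1.043 − 1)·36.2/31.6367

1.0492


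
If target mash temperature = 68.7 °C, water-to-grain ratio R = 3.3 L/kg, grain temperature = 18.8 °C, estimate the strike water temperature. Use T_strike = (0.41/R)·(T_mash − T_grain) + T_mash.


T_strike = (0.41/3.3)·(68.7 − 18.8) + 68.7

74.8997 °C


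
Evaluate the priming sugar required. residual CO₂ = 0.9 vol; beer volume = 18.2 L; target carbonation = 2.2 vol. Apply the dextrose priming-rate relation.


sugar = (target − residual)·4.0·V
sugar = (2.2 − 0.9)·4.0·18.2

94.6400 g


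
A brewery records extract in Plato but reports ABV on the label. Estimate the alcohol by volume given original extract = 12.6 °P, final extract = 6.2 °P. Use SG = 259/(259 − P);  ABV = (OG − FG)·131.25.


OG = 259/(259 − 12.6) = 1.0511
FG = 259/(259 − 6.2) = 1.0245
ABV = (1.0511 − 1.0245)·131.25

3.4927 % ABV


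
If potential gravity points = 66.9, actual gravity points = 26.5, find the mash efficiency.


efficiency = actual / potential × 100
efficiency = 26.5 / 66.9 × 100

39.6114 %


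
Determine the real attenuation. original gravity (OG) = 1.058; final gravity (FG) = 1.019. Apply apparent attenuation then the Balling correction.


AA = (OG−FG)/(OG−1)·100;  RA = AA·0.8192
AA = (1.058 − 1.019)/(1.058 − 1)·100 = 67.2414
RA = 67.2414·0.8192

55.0841 %


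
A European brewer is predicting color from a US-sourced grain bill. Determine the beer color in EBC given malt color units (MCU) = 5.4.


SRM = 1.4922·MCU^0.6859;  EBC = SRM·1.97
SRM = 1.4922·5.4^0.6859 = 4.7443
EBC = 4.7443·1.97

9.3464 EBC


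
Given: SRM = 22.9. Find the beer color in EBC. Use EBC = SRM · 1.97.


EBC = 22.9 · 1.97

45.1130 EBC


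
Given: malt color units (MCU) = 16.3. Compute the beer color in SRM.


SRM = 1.4922 · MCU^0.6859
SRM = 1.4922 · 16.3^0.6859

10.1220 SRM


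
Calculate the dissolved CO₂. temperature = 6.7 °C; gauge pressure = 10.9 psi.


vols = (P + 14.695)·(0.01821 + 0.09011·e^(−0.04·T))
vols = (10.9 + 14.695)·(0.01821 + 0.09011·e^(−0.04·6.7))

2.2302 volumes


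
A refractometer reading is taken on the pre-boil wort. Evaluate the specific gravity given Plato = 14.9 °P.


SG = 259/(259 − P)
SG = 259/(259 − 14.9)

1.0610


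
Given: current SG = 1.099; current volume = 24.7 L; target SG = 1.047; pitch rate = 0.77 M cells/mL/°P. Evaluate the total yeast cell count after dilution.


V_w = V·((SG_c−1)/(SG_t−1)−1);  °P = 259 − 259/SG_t;  cells = rate·(V+V_w)·°P
V_w = 24.7·((1.099−1)/(1.047−1)−1) = 27.3277
V_final = 24.7 + 27.3277 = 52.0277
°P = 259 − 259/1.047 = 11.6266
cells = 0.77·52.0277·11.6266

465.7748 billion cells


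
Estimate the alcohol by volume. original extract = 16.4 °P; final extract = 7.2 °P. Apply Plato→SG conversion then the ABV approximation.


SG = 259/(259 − P);  ABV = (OG − FG)·131.25
OG = 259/(259 − 16.4) = 1.0676
FG = 259/(259 − 7.2) = 1.0286
ABV = (1.0676 − 1.0286)·131.25

5.1197 % ABV


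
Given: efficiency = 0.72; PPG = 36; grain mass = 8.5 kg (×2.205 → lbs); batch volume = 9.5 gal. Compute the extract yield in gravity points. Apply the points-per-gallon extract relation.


points = lbs × PPG × eff / vol
lbs = 8.5 × 2.205 = 18.7425
points = 18.7425 × 36 × 0.72 / 9.5

51.1374 points


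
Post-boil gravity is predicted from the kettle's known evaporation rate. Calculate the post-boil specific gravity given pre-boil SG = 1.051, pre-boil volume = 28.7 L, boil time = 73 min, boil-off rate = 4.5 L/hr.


V_post = V_pre − rate·(t/60);  SG_post = 1 + (SG_pre−1)·V_pre/V_post
V_post = 28.7 − 4.5·(73/60) = 23.2250
SG_post = 1 + (1.051 − 1)·28.7/23.2250

1.0630


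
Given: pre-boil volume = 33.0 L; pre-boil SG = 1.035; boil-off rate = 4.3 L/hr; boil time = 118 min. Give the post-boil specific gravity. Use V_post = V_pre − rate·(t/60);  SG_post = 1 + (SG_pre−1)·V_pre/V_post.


V_post = 33.0 − 4.3·(118/60) = 24.5433
SG_post = 1 + (1.035 − 1)·33.0/24.5433

1.0471


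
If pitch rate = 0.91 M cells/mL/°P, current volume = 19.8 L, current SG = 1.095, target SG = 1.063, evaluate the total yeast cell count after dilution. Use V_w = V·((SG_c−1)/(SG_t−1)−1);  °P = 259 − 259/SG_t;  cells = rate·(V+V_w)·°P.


V_w = 19.8·((1.095−1)/(1.063−1)−1) = 10.0571
V_final = 19.8 + 10.0571 = 29.8571
°P = 259 − 259/1.063 = 15.3500
cells = 0.91·29.8571·15.3500

417.0582 billion cells


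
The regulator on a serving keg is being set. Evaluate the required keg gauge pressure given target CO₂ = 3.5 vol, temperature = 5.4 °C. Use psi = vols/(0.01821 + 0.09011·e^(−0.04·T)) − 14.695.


psi = 3.5/(0.01821 + 0.09011·e^(−0.04·5.4)) − 14.695

23.8450 psi


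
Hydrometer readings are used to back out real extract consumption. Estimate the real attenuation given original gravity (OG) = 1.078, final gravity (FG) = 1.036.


AA = (OG−FG)/(OG−1)·100;  RA = AA·0.8192
AA = (1.078 − 1.036)/(1.078 − 1)·100 = 53.8462
RA = 53.8462·0.8192

44.1108 %


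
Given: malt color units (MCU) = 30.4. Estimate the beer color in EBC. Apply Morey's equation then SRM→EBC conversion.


SRM = 1.4922·MCU^0.6859;  EBC = SRM·1.97
SRM = 1.4922·30.4^0.6859 = 15.5214
EBC = 15.5214·1.97

30.5771 EBC


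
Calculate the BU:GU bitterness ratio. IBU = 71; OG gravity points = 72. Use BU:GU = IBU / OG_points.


BU:GU = 71 / 72

0.9861


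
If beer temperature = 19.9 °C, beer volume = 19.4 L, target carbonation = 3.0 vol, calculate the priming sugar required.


residual = 14.695·(0.01821 + 0.09011·e^(−0.04·T));  sugar = (target − residual)·4.0·V
residual = 14.695·(0.01821 + 0.09011·e^(−0.04·19.9)) = 0.8650
sugar = (3.0 − 0.8650)·4.0·19.4

165.6786 g


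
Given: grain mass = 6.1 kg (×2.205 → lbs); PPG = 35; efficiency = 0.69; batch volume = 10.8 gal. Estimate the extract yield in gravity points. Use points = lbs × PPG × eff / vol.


lbs = 6.1 × 2.205 = 13.4505
points = 13.4505 × 35 × 0.69 / 10.8

30.0768 points


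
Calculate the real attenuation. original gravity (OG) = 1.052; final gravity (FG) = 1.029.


AA = (OG−FG)/(OG−1)·100;  RA = AA·0.8192
AA = (1.052 − 1.029)/(1.052 − 1)·100 = 44.2308
RA = 44.2308·0.8192

36.2338 %


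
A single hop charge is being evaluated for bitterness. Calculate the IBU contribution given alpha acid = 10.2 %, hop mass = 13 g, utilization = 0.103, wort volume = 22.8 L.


IBU = (α/100)·mass·U·1000 / V
IBU = (10.2/100)·13·0.103·1000 / 22.8

5.9903 IBU


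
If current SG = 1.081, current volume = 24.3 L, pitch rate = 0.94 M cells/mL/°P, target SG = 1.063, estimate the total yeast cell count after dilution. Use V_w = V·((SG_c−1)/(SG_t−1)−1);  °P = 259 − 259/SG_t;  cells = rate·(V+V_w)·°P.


V_w = 24.3·((1.081−1)/(1.063−1)−1) = 6.9429
V_final = 24.3 + 6.9429 = 31.2429
°P = 259 − 259/1.063 = 15.3500
cells = 0.94·31.2429·15.3500

450.8018 billion cells


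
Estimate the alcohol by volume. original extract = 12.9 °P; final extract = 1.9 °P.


SG = 259/(259 − P);  ABV = (OG − FG)·131.25
OG = 259/(259 − 12.9) = 1.0524
FG = 259/(259 − 1.9) = 1.0074
ABV = (1.0524 − 1.0074)·131.25

5.9099 % ABV


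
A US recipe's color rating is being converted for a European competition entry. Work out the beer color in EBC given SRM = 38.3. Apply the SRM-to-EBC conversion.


EBC = SRM · 1.97
EBC = 38.3 · 1.97

75.4510 EBC


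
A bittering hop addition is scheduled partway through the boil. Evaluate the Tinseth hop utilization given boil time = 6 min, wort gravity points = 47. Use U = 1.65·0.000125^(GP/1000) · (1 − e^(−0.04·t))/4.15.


bigness = 1.65·0.000125^(47/1000) = 1.0815
boil_factor = (1 − e^(−0.04·6))/4.15 = 0.0514
U = 1.0815 · 0.0514

0.0556


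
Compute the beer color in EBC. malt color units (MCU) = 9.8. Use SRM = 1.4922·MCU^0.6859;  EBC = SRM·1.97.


SRM = 1.4922·9.8^0.6859 = 7.1402
EBC = 7.1402·1.97

14.0661 EBC


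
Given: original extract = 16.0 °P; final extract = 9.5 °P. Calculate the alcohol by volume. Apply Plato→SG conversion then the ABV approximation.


SG = 259/(259 − P);  ABV = (OG − FG)·131.25
OG = 259/(259 − 16.0) = 1.0658
FG = 259/(259 − 9.5) = 1.0381
ABV = (1.0658 − 1.0381)·131.25

3.6445 % ABV


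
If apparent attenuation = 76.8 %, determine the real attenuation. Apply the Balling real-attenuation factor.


RA = AA · 0.8192
RA = 76.8 · 0.8192

62.9146 %


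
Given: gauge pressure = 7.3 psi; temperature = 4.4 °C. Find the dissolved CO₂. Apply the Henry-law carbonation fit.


vols = (P + 14.695)·(0.01821 + 0.09011·e^(−0.04·T))
vols = (7.3 + 14.695)·(0.01821 + 0.09011·e^(−0.04·4.4))

2.0626 volumes


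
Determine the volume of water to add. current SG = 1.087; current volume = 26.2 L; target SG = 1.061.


V_water = V·((SG_curr − 1)/(SG_target − 1) − 1)
V_water = 26.2·((1.087 − 1)/(1.061 − 1) − 1)

11.1672 L


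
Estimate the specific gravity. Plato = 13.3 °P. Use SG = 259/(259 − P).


SG = 259/(259 − 13.3)

1.0541


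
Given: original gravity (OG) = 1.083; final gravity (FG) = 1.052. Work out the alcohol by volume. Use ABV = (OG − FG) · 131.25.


ABV = (1.083 − 1.052) · 131.25

4.0687 % ABV


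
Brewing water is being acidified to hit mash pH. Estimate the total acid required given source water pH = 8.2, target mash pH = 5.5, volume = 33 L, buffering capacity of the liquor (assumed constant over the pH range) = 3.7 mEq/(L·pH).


acid = buffering capacity · (pH_source − pH_target) · V
acid = 3.7 · (8.2 − 5.5) · 33

329.6700 mEq


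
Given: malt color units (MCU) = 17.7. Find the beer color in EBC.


SRM = 1.4922·MCU^0.6859;  EBC = SRM·1.97
SRM = 1.4922·17.7^0.6859 = 10.7106
EBC = 10.7106·1.97

21.0998 EBC


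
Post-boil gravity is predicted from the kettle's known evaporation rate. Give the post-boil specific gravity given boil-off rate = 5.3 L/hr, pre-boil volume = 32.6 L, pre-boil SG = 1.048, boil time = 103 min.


V_post = V_pre − rate·(t/60);  SG_post = 1 + (SG_pre−1)·V_pre/V_post
V_post = 32.6 − 5.3·(103/60) = 23.5017
SG_post = 1 + (1.048 − 1)·32.6/23.5017

1.0666


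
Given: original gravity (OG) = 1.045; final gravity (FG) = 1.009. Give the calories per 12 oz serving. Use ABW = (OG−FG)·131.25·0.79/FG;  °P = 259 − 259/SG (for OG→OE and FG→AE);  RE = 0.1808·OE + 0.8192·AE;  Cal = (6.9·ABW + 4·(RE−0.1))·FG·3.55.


ABW = (1.045 − 1.009)·131.25·0.79/1.009 = 3.6995
OE = 259 − 259/1.045 = 11.1531 °P
AE = 259 − 259/1.009 = 2.3102 °P
RE = 0.1808·11.1531 + 0.8192·2.3102 = 3.9090 °P
Cal = (6.9·3.6995 + 4·(3.9090−0.1))·1.009·3.55

146.0084 kcal


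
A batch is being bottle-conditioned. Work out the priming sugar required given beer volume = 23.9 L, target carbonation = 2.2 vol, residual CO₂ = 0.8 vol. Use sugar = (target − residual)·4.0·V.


sugar = (2.2 − 0.8)·4.0·23.9

133.8400 g


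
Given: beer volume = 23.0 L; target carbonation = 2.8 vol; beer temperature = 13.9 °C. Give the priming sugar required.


residual = 14.695·(0.01821 + 0.09011·e^(−0.04·T));  sugar = (target − residual)·4.0·V
residual = 14.695·(0.01821 + 0.09011·e^(−0.04·13.9)) = 1.0270
sugar = (2.8 − 1.0270)·4.0·23.0

163.1157 g


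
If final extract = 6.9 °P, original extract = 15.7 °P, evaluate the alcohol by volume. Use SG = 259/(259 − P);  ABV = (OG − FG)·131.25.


OG = 259/(259 − 15.7) = 1.0645
FG = 259/(259 − 6.9) = 1.0274
ABV = (1.0645 − 1.0274)·131.25

4.8772 % ABV


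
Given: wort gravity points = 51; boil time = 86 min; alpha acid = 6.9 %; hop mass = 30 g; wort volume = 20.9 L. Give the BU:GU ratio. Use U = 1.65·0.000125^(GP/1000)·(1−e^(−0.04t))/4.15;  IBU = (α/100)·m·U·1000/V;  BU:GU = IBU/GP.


U = 1.65·0.000125^(51/1000)·(1−e^(−0.04·86))/4.15 = 0.2433
IBU = (6.9/100)·30·0.2433·1000/20.9 = 24.1018
BU:GU = 24.1018/51

0.4726


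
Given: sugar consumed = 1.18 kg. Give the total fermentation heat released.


Q = m_sugar · 590 kJ/kg
Q = 1.18 · 590

696.2000 kJ


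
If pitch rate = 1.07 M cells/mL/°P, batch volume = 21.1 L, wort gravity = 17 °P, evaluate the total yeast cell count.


cells (billions) = rate · V_L · °P
cells = 1.07 · 21.1 · 17

383.8090 billion cells


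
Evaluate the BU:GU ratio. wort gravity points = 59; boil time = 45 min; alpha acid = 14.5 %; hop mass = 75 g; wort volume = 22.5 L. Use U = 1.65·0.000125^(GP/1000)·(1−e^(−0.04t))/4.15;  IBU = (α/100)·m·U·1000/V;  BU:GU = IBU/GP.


U = 1.65·0.000125^(59/1000)·(1−e^(−0.04·45))/4.15 = 0.1953
IBU = (14.5/100)·75·0.1953·1000/22.5 = 94.3912
BU:GU = 94.3912/59

1.5999


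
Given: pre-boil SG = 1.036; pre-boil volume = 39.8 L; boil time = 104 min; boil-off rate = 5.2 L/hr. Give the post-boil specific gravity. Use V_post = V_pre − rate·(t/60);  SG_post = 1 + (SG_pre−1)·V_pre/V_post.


V_post = 39.8 − 5.2·(104/60) = 30.7867
SG_post = 1 + (1.036 − 1)·39.8/30.7867

1.0465


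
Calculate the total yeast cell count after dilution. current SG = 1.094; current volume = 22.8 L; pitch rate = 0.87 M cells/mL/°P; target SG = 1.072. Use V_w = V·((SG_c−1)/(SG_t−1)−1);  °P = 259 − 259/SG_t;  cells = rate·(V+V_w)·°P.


V_w = 22.8·((1.094−1)/(1.072−1)−1) = 6.9667
V_final = 22.8 + 6.9667 = 29.7667
°P = 259 − 259/1.072 = 17.3955
cells = 0.87·29.7667·17.3955

450.4918 billion cells


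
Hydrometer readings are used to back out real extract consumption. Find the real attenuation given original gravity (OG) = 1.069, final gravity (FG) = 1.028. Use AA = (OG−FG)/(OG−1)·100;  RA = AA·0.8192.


AA = (1.069 − 1.028)/(1.069 − 1)·100 = 59.4203
RA = 59.4203·0.8192

48.6771 %


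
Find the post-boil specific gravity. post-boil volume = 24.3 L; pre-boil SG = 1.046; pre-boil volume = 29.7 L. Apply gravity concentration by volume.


SG_post = 1 + (SG_pre − 1)·V_pre/V_post
pts_pre = (1.046 − 1)·1000 = 46.0000
pts_post = 46.0000·29.7/24.3 = 56.2222
SG_post = 1 + 56.2222/1000

1.0562


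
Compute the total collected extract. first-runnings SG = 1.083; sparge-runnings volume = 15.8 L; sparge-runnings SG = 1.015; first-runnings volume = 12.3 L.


total = Σ (SG_i − 1)·1000·V_i
first = (1.083 − 1)·1000·12.3 = 1020.9000
sparge = (1.015 − 1)·1000·15.8 = 237.0000
total = 1020.9000 + 237.0000

1257.9000 gravity·L


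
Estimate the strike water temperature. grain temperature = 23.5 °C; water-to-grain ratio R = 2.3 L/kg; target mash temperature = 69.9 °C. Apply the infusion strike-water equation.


T_strike = (0.41/R)·(T_mash − T_grain) + T_mash
T_strike = (0.41/2.3)·(69.9 − 23.5) + 69.9

78.1713 °C


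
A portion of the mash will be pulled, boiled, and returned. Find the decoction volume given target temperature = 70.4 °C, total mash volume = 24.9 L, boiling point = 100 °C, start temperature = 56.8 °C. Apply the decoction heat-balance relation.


V_dec = V_total·(T_target − T_start)/(T_boil − T_start)
V_dec = 24.9·(70.4 − 56.8)/(100 − 56.8)

7.8389 L


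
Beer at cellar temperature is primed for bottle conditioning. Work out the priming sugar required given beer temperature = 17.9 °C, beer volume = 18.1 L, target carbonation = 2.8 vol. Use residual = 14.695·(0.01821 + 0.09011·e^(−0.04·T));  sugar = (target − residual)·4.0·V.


residual = 14.695·(0.01821 + 0.09011·e^(−0.04·17.9)) = 0.9147
sugar = (2.8 − 0.9147)·4.0·18.1

136.4943 g


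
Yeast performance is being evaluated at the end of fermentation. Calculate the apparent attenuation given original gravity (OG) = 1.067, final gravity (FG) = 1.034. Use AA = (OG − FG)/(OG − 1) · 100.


AA = (1.067 − 1.034)/(1.067 − 1) · 100

49.2537 %


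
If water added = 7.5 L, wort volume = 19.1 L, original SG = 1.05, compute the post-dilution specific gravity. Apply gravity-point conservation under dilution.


SG_new = 1 + (SG_old − 1)·V_old/(V_old + V_water)
pts = (1.05 − 1)·1000·19.1/(19.1 + 7.5) = 35.9023
SG_new = 1 + 35.9023/1000

1.0359


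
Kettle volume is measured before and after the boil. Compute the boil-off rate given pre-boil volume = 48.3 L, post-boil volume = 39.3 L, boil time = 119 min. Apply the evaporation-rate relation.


rate = (V_pre − V_post) / (t_min/60)
rate = (48.3 − 39.3) / (119/60)

4.5378 L/hr


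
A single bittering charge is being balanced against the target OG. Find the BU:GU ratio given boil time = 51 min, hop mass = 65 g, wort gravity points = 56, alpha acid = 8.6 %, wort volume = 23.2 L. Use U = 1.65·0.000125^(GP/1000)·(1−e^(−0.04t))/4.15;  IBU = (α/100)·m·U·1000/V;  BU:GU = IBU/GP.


U = 1.65·0.000125^(56/1000)·(1−e^(−0.04·51))/4.15 = 0.2091
IBU = (8.6/100)·65·0.2091·1000/23.2 = 50.3839
BU:GU = 50.3839/56

0.8997


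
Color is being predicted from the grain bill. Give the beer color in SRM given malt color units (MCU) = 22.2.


SRM = 1.4922 · MCU^0.6859
SRM = 1.4922 · 22.2^0.6859

12.5110 SRM


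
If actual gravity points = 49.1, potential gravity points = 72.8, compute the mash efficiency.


efficiency = actual / potential × 100
efficiency = 49.1 / 72.8 × 100

67.4451 %


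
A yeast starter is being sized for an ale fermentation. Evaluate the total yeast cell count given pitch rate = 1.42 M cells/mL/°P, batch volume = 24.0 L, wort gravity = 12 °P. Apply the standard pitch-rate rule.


cells (billions) = rate · V_L · °P
cells = 1.42 · 24.0 · 12

408.9600 billion cells


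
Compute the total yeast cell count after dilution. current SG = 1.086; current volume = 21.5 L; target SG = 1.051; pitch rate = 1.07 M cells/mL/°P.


V_w = V·((SG_c−1)/(SG_t−1)−1);  °P = 259 − 259/SG_t;  cells = rate·(V+V_w)·°P
V_w = 21.5·((1.086−1)/(1.051−1)−1) = 14.7549
V_final = 21.5 + 14.7549 = 36.2549
°P = 259 − 259/1.051 = 12.5680
cells = 1.07·36.2549·12.5680

487.5484 billion cells


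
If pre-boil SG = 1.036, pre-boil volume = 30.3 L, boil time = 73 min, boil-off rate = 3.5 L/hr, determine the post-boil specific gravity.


V_post = V_pre − rate·(t/60);  SG_post = 1 + (SG_pre−1)·V_pre/V_post
V_post = 30.3 − 3.5·(73/60) = 26.0417
SG_post = 1 + (1.036 − 1)·30.3/26.0417

1.0419


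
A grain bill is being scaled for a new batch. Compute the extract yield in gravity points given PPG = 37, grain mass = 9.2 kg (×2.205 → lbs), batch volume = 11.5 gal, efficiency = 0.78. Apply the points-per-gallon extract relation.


points = lbs × PPG × eff / vol
lbs = 9.2 × 2.205 = 20.2860
points = 20.2860 × 37 × 0.78 / 11.5

50.9090 points


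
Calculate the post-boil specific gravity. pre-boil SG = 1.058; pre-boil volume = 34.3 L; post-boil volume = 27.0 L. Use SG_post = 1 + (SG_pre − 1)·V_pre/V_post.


pts_pre = (1.058 − 1)·1000 = 58.0000
pts_post = 58.0000·34.3/27.0 = 73.6815
SG_post = 1 + 73.6815/1000

1.0737


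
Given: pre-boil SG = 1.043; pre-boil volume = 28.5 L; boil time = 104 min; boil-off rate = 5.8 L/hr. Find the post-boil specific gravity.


V_post = V_pre − rate·(t/60);  SG_post = 1 + (SG_pre−1)·V_pre/V_post
V_post = 28.5 − 5.8·(104/60) = 18.4467
SG_post = 1 + (1.043 − 1)·28.5/18.4467

1.0664


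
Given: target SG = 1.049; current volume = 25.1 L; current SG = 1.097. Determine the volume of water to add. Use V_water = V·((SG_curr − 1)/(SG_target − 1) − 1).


V_water = 25.1·((1.097 − 1)/(1.049 − 1) − 1)

24.5878 L


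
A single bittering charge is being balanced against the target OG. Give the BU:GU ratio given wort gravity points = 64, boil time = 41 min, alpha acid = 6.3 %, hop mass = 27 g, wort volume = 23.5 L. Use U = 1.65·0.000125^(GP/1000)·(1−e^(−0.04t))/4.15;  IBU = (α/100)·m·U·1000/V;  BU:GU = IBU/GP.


U = 1.65·0.000125^(64/1000)·(1−e^(−0.04·41))/4.15 = 0.1803
IBU = (6.3/100)·27·0.1803·1000/23.5 = 13.0503
BU:GU = 13.0503/64

0.2039


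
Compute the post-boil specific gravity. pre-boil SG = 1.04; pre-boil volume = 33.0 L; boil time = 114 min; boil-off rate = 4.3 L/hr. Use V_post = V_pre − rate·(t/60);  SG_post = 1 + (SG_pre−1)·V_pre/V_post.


V_post = 33.0 − 4.3·(114/60) = 24.8300
SG_post = 1 + (1.04 − 1)·33.0/24.8300

1.0532


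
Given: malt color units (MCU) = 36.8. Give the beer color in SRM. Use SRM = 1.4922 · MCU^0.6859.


SRM = 1.4922 · 36.8^0.6859

17.6947 SRM


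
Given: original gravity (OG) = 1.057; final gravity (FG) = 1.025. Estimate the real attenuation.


AA = (OG−FG)/(OG−1)·100;  RA = AA·0.8192
AA = (1.057 − 1.025)/(1.057 − 1)·100 = 56.1404
RA = 56.1404·0.8192

45.9902 %


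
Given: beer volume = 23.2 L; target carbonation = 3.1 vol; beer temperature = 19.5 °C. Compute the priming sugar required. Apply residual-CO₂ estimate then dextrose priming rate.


residual = 14.695·(0.01821 + 0.09011·e^(−0.04·T));  sugar = (target − residual)·4.0·V
residual = 14.695·(0.01821 + 0.09011·e^(−0.04·19.5)) = 0.8746
sugar = (3.1 − 0.8746)·4.0·23.2

206.5170 g


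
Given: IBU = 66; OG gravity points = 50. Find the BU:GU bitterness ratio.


BU:GU = IBU / OG_points
BU:GU = 66 / 50

1.3200


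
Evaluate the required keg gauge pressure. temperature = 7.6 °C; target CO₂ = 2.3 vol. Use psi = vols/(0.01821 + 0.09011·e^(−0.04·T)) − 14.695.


psi = 2.3/(0.01821 + 0.09011·e^(−0.04·7.6)) − 14.695

12.4601 psi


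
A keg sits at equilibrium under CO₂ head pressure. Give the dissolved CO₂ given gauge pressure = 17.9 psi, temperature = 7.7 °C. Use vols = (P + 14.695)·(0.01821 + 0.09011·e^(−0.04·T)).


vols = (17.9 + 14.695)·(0.01821 + 0.09011·e^(−0.04·7.7))

2.7521 volumes


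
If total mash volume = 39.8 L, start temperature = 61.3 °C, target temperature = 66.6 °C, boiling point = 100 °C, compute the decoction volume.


V_dec = V_total·(T_target − T_start)/(T_boil − T_start)
V_dec = 39.8·(66.6 − 61.3)/(100 − 61.3)

5.4506 L


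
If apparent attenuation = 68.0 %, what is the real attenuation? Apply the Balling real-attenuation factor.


RA = AA · 0.8192
RA = 68.0 · 0.8192

55.7056 %


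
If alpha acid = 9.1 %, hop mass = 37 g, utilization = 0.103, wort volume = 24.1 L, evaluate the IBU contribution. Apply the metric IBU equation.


IBU = (α/100)·mass·U·1000 / V
IBU = (9.1/100)·37·0.103·1000 / 24.1

14.3901 IBU


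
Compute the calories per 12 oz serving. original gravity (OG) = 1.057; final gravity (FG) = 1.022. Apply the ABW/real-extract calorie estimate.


ABW = (OG−FG)·131.25·0.79/FG;  °P = 259 − 259/SG (for OG→OE and FG→AE);  RE = 0.1808·OE + 0.8192·AE;  Cal = (6.9·ABW + 4·(RE−0.1))·FG·3.55
ABW = (1.057 − 1.022)·131.25·0.79/1.022 = 3.5509
OE = 259 − 259/1.057 = 13.9669 °P
AE = 259 − 259/1.022 = 5.5753 °P
RE = 0.1808·13.9669 + 0.8192·5.5753 = 7.0925 °P
Cal = (6.9·3.5509 + 4·(7.0925−0.1))·1.022·3.55

190.3723 kcal


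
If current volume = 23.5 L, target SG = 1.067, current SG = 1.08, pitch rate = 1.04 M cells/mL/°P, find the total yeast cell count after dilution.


V_w = V·((SG_c−1)/(SG_t−1)−1);  °P = 259 − 259/SG_t;  cells = rate·(V+V_w)·°P
V_w = 23.5·((1.08−1)/(1.067−1)−1) = 4.5597
V_final = 23.5 + 4.5597 = 28.0597
°P = 259 − 259/1.067 = 16.2634
cells = 1.04·28.0597·16.2634

474.5987 billion cells


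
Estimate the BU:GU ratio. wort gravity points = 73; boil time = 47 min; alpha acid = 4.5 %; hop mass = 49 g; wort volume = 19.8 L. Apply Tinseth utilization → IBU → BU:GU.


U = 1.65·0.000125^(GP/1000)·(1−e^(−0.04t))/4.15;  IBU = (α/100)·m·U·1000/V;  BU:GU = IBU/GP
U = 1.65·0.000125^(73/1000)·(1−e^(−0.04·47))/4.15 = 0.1748
IBU = (4.5/100)·49·0.1748·1000/19.8 = 19.4692
BU:GU = 19.4692/73

0.2667


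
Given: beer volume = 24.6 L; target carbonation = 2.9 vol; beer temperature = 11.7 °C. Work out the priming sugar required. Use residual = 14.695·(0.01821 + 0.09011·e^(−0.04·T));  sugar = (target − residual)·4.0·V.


residual = 14.695·(0.01821 + 0.09011·e^(−0.04·11.7)) = 1.0969
sugar = (2.9 − 1.0969)·4.0·24.6

177.4290 g


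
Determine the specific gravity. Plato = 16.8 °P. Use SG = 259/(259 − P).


SG = 259/(259 − 16.8)

1.0694


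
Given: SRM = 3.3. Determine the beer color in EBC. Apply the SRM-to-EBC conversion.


EBC = SRM · 1.97
EBC = 3.3 · 1.97

6.5010 EBC


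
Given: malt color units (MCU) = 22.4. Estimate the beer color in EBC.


SRM = 1.4922·MCU^0.6859;  EBC = SRM·1.97
SRM = 1.4922·22.4^0.6859 = 12.5882
EBC = 12.5882·1.97

24.7987 EBC


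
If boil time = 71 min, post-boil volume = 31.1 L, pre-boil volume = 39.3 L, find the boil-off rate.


rate = (V_pre − V_post) / (t_min/60)
rate = (39.3 − 31.1) / (71/60)

6.9296 L/hr


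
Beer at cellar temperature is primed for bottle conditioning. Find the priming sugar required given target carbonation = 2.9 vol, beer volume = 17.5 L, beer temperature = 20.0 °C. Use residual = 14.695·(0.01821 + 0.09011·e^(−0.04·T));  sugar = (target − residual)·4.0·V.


residual = 14.695·(0.01821 + 0.09011·e^(−0.04·20.0)) = 0.8626
sugar = (2.9 − 0.8626)·4.0·17.5

142.6192 g


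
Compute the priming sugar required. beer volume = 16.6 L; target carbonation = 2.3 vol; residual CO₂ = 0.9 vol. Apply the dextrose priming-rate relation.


sugar = (target − residual)·4.0·V
sugar = (2.3 − 0.9)·4.0·16.6

92.9600 g


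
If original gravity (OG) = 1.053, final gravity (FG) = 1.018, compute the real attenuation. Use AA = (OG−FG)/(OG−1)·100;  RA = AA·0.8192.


AA = (1.053 − 1.018)/(1.053 − 1)·100 = 66.0377
RA = 66.0377·0.8192

54.0981 %


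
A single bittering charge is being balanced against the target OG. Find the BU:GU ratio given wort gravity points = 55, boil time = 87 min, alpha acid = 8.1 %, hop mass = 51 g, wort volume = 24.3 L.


U = 1.65·0.000125^(GP/1000)·(1−e^(−0.04t))/4.15;  IBU = (α/100)·m·U·1000/V;  BU:GU = IBU/GP
U = 1.65·0.000125^(55/1000)·(1−e^(−0.04·87))/4.15 = 0.2351
IBU = (8.1/100)·51·0.2351·1000/24.3 = 39.9599
BU:GU = 39.9599/55

0.7265


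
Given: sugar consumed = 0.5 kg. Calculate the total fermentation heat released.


Q = m_sugar · 590 kJ/kg
Q = 0.5 · 590

295.0000 kJ


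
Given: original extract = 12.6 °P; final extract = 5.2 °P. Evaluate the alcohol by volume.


SG = 259/(259 − P);  ABV = (OG − FG)·131.25
OG = 259/(259 − 12.6) = 1.0511
FG = 259/(259 − 5.2) = 1.0205
ABV = (1.0511 − 1.0205)·131.25

4.0225 % ABV


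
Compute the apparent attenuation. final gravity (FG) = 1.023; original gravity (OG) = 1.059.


AA = (OG − FG)/(OG − 1) · 100
AA = (1.059 − 1.023)/(1.059 − 1) · 100

61.0169 %


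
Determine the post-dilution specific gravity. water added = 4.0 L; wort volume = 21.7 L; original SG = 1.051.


SG_new = 1 + (SG_old − 1)·V_old/(V_old + V_water)
pts = (1.051 − 1)·1000·21.7/(21.7 + 4.0) = 43.0623
SG_new = 1 + 43.0623/1000

1.0431


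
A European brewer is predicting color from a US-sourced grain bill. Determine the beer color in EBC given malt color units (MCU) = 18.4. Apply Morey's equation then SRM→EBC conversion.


SRM = 1.4922·MCU^0.6859;  EBC = SRM·1.97
SRM = 1.4922·18.4^0.6859 = 10.9993
EBC = 10.9993·1.97

21.6686 EBC


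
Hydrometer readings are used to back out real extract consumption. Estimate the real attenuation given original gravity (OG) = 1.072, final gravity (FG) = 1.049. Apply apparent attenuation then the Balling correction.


AA = (OG−FG)/(OG−1)·100;  RA = AA·0.8192
AA = (1.072 − 1.049)/(1.072 − 1)·100 = 31.9444
RA = 31.9444·0.8192

26.1689 %


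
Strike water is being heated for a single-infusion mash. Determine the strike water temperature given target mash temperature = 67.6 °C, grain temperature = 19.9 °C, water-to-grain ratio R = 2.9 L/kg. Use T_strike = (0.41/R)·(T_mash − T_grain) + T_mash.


T_strike = (0.41/2.9)·(67.6 − 19.9) + 67.6

74.3438 °C


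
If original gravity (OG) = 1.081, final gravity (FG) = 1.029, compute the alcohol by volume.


ABV = (OG − FG) · 131.25
ABV = (1.081 − 1.029) · 131.25

6.8250 % ABV


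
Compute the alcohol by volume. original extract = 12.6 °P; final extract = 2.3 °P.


SG = 259/(259 − P);  ABV = (OG − FG)·131.25
OG = 259/(259 − 12.6) = 1.0511
FG = 259/(259 − 2.3) = 1.0090
ABV = (1.0511 − 1.0090)·131.25

5.5357 % ABV


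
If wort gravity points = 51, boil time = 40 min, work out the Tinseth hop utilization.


U = 1.65·0.000125^(GP/1000) · (1 − e^(−0.04·t))/4.15
bigness = 1.65·0.000125^(51/1000) = 1.0433
boil_factor = (1 − e^(−0.04·40))/4.15 = 0.1923
U = 1.0433 · 0.1923

0.2006


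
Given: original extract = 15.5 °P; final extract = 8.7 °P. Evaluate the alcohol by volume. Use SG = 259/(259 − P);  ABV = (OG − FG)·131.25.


OG = 259/(259 − 15.5) = 1.0637
FG = 259/(259 − 8.7) = 1.0348
ABV = (1.0637 − 1.0348)·131.25

3.7927 % ABV


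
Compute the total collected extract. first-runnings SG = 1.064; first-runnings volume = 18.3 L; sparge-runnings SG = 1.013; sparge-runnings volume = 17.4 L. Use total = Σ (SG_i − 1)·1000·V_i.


first = (1.064 − 1)·1000·18.3 = 1171.2000
sparge = (1.013 − 1)·1000·17.4 = 226.2000
total = 1171.2000 + 226.2000

1397.4000 gravity·L


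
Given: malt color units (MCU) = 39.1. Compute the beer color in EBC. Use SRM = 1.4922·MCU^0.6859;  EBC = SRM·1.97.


SRM = 1.4922·39.1^0.6859 = 18.4460
EBC = 18.4460·1.97

36.3385 EBC


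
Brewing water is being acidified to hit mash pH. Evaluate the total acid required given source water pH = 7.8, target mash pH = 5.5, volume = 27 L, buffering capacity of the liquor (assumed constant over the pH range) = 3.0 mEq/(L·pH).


acid = buffering capacity · (pH_source − pH_target) · V
acid = 3.0 · (7.8 − 5.5) · 27

186.3000 mEq


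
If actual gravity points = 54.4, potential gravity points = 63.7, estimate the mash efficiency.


efficiency = actual / potential × 100
efficiency = 54.4 / 63.7 × 100

85.4003 %


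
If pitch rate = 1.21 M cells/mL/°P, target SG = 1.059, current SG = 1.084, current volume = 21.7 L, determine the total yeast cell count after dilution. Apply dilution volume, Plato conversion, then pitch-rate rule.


V_w = V·((SG_c−1)/(SG_t−1)−1);  °P = 259 − 259/SG_t;  cells = rate·(V+V_w)·°P
V_w = 21.7·((1.084−1)/(1.059−1)−1) = 9.1949
V_final = 21.7 + 9.1949 = 30.8949
°P = 259 − 259/1.059 = 14.4297
cells = 1.21·30.8949·14.4297

539.4214 billion cells


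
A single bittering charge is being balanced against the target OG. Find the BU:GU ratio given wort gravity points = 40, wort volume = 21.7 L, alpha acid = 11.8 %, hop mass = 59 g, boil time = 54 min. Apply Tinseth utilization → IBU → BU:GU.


U = 1.65·0.000125^(GP/1000)·(1−e^(−0.04t))/4.15;  IBU = (α/100)·m·U·1000/V;  BU:GU = IBU/GP
U = 1.65·0.000125^(40/1000)·(1−e^(−0.04·54))/4.15 = 0.2455
IBU = (11.8/100)·59·0.2455·1000/21.7 = 78.7717
BU:GU = 78.7717/40

1.9693


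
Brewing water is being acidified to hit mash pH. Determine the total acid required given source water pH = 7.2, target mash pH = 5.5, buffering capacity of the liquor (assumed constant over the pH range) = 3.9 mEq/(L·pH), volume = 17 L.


acid = buffering capacity · (pH_source − pH_target) · V
acid = 3.9 · (7.2 − 5.5) · 17

112.7100 mEq


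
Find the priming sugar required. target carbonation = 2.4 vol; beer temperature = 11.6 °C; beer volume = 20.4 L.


residual = 14.695·(0.01821 + 0.09011·e^(−0.04·T));  sugar = (target − residual)·4.0·V
residual = 14.695·(0.01821 + 0.09011·e^(−0.04·11.6)) = 1.1002
sugar = (2.4 − 1.1002)·4.0·20.4

106.0650 g


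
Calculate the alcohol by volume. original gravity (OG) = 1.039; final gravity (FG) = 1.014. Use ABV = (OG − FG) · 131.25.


ABV = (1.039 − 1.014) · 131.25

3.2812 % ABV


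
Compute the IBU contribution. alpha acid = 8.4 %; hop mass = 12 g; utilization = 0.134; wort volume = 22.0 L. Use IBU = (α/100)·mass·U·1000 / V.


IBU = (8.4/100)·12·0.134·1000 / 22.0

6.1396 IBU


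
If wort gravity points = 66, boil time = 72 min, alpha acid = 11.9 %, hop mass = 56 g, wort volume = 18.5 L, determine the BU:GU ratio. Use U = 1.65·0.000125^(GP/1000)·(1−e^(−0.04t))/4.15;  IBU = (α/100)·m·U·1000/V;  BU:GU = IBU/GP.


U = 1.65·0.000125^(66/1000)·(1−e^(−0.04·72))/4.15 = 0.2074
IBU = (11.9/100)·56·0.2074·1000/18.5 = 74.6973
BU:GU = 74.6973/66

1.1318


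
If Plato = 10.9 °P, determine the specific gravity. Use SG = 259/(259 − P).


SG = 259/(259 − 10.9)

1.0439


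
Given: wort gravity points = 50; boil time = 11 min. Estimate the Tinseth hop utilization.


U = 1.65·0.000125^(GP/1000) · (1 − e^(−0.04·t))/4.15
bigness = 1.65·0.000125^(50/1000) = 1.0528
boil_factor = (1 − e^(−0.04·11))/4.15 = 0.0858
U = 1.0528 · 0.0858

0.0903


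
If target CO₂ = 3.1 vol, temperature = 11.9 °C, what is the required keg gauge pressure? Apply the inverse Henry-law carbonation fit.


psi = vols/(0.01821 + 0.09011·e^(−0.04·T)) − 14.695
psi = 3.1/(0.01821 + 0.09011·e^(−0.04·11.9)) − 14.695

27.0885 psi


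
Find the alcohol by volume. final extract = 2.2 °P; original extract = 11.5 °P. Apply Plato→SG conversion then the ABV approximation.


SG = 259/(259 − P);  ABV = (OG − FG)·131.25
OG = 259/(259 − 11.5) = 1.0465
FG = 259/(259 − 2.2) = 1.0086
ABV = (1.0465 − 1.0086)·131.25

4.9741 % ABV


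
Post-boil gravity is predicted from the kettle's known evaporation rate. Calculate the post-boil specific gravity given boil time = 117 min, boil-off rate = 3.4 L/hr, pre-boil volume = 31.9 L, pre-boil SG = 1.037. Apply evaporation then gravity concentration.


V_post = V_pre − rate·(t/60);  SG_post = 1 + (SG_pre−1)·V_pre/V_post
V_post = 31.9 − 3.4·(117/60) = 25.2700
SG_post = 1 + (1.037 − 1)·31.9/25.2700

1.0467


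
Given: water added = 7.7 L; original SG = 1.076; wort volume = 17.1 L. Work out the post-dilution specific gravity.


SG_new = 1 + (SG_old − 1)·V_old/(V_old + V_water)
pts = (1.076 − 1)·1000·17.1/(17.1 + 7.7) = 52.4032
SG_new = 1 + 52.4032/1000

1.0524


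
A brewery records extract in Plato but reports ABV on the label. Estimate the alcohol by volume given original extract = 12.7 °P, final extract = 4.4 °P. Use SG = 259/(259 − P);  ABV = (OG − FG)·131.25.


OG = 259/(259 − 12.7) = 1.0516
FG = 259/(259 − 4.4) = 1.0173
ABV = (1.0516 − 1.0173)·131.25

4.4994 % ABV


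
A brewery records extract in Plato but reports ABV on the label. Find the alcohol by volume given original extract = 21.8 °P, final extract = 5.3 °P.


SG = 259/(259 − P);  ABV = (OG − FG)·131.25
OG = 259/(259 − 21.8) = 1.0919
FG = 259/(259 − 5.3) = 1.0209
ABV = (1.0919 − 1.0209)·131.25

9.3207 % ABV


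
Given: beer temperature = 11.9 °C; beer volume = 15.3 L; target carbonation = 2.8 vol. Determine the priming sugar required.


residual = 14.695·(0.01821 + 0.09011·e^(−0.04·T));  sugar = (target − residual)·4.0·V
residual = 14.695·(0.01821 + 0.09011·e^(−0.04·11.9)) = 1.0903
sugar = (2.8 − 1.0903)·4.0·15.3

104.6366 g
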